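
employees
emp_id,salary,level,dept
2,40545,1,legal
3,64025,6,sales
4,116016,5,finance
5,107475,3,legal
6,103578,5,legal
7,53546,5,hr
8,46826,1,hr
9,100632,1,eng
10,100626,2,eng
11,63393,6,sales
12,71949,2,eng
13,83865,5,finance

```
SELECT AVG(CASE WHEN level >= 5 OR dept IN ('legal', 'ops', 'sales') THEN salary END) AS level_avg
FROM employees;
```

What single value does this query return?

emp_id=2: ✓ → 40545
emp_id=3: ✓ → 64025
emp_id=4: ✓ → 116016
emp_id=5: ✓ → 107475
emp_id=6: ✓ → 103578
emp_id=7: ✓ → 53546
emp_id=8: ✗
emp_id=9: ✗
emp_id=10: ✗
emp_id=11: ✓ → 63393
emp_id=12: ✗
emp_id=13: ✓ → 83865
level_avg = (40545 + 64025 + 116016 + 107475 + 103578 + 53546 + 63393 + 83865) / 8 = 79055.375

79055.375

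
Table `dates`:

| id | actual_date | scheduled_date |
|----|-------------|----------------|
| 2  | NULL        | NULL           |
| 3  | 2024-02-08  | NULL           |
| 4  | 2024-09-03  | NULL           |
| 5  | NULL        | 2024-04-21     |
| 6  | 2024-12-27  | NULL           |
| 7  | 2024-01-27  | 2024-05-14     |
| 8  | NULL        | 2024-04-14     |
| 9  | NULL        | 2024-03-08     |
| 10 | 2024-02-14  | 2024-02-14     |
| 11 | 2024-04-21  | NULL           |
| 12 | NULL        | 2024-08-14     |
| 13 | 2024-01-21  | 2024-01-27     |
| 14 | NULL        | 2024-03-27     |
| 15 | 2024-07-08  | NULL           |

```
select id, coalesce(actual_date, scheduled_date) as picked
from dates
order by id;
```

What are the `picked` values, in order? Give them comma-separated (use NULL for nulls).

NULL, 2024-02-08, 2024-09-03, 2024-04-21, 2024-12-27, 2024-01-27, 2024-04-14, 2024-03-08, 2024-02-14, 2024-04-21, 2024-08-14, 2024-01-21, 2024-03-27, 2024-07-08

id=2: actual_date=NULL, scheduled_date=NULL (all NULL) → NULL
id=3: actual_date=2024-02-08 → 2024-02-08
id=4: actual_date=2024-09-03 → 2024-09-03
id=5: actual_date=NULL, scheduled_date=2024-04-21 → 2024-04-21
id=6: actual_date=2024-12-27 → 2024-12-27
id=7: actual_date=2024-01-27 → 2024-01-27
id=8: actual_date=NULL, scheduled_date=2024-04-14 → 2024-04-14
id=9: actual_date=NULL, scheduled_date=2024-03-08 → 2024-03-08
id=10: actual_date=2024-02-14 → 2024-02-14
id=11: actual_date=2024-04-21 → 2024-04-21
id=12: actual_date=NULL, scheduled_date=2024-08-14 → 2024-08-14
id=13: actual_date=2024-01-21 → 2024-01-21
id=14: actual_date=NULL, scheduled_date=2024-03-27 → 2024-03-27
id=15: actual_date=2024-07-08 → 2024-07-08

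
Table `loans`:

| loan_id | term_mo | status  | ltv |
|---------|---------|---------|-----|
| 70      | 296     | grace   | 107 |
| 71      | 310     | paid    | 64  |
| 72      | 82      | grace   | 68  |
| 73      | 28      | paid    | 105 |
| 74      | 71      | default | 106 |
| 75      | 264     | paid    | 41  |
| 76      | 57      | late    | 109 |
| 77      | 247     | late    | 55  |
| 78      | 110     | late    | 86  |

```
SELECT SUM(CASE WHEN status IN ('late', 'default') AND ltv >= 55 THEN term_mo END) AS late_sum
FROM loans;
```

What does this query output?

485

loan_id=70: ✗
loan_id=71: ✗
loan_id=72: ✗
loan_id=73: ✗
loan_id=74: ✓ → 71
loan_id=75: ✗
loan_id=76: ✓ → 57
loan_id=77: ✓ → 247
loan_id=78: ✓ → 110
late_sum = 71 + 57 + 247 + 110 = 485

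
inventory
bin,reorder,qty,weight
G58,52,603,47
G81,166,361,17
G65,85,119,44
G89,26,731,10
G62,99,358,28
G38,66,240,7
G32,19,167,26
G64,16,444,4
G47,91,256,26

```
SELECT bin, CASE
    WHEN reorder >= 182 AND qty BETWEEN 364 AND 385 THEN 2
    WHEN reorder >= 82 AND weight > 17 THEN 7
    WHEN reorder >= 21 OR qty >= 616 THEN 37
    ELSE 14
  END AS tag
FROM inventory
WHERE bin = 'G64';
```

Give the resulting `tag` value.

bin = G64: reorder=16, qty=444, weight=4.
reorder >= 182 AND qty BETWEEN 364 AND 385 → false
reorder >= 82 AND weight > 17 → false
reorder >= 21 OR qty >= 616 → false
No prior WHEN matched → ELSE → 14

14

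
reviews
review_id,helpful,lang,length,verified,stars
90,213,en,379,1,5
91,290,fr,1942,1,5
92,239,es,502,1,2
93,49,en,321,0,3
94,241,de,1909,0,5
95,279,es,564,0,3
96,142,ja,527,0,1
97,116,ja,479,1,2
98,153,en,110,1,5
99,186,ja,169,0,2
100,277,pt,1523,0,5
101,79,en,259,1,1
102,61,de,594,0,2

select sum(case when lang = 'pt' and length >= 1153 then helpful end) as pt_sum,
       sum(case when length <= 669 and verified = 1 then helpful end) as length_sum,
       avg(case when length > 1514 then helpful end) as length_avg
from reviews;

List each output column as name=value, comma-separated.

[pt_sum: lang = 'pt' and length >= 1153]
review_id=90: ✗
review_id=91: ✗
review_id=92: ✗
review_id=93: ✗
review_id=94: ✗
review_id=95: ✗
review_id=96: ✗
review_id=97: ✗
review_id=98: ✗
review_id=99: ✗
review_id=100: ✓ → 277
review_id=101: ✗
review_id=102: ✗
pt_sum = 277
—
[length_sum: length <= 669 and verified = 1]
review_id=90: ✓ → 213
review_id=91: ✗
review_id=92: ✓ → 239
review_id=93: ✗
review_id=94: ✗
review_id=95: ✗
review_id=96: ✗
review_id=97: ✓ → 116
review_id=98: ✓ → 153
review_id=99: ✗
review_id=100: ✗
review_id=101: ✓ → 79
review_id=102: ✗
length_sum = 213 + 239 + 116 + 153 + 79 = 800
—
[length_avg: length > 1514]
review_id=90: ✗
review_id=91: ✓ → 290
review_id=92: ✗
review_id=93: ✗
review_id=94: ✓ → 241
review_id=95: ✗
review_id=96: ✗
review_id=97: ✗
review_id=98: ✗
review_id=99: ✗
review_id=100: ✓ → 277
review_id=101: ✗
review_id=102: ✗
length_avg = (290 + 241 + 277) / 3 = 269.3333333333

pt_sum=277, length_sum=800, length_avg=269.3333333333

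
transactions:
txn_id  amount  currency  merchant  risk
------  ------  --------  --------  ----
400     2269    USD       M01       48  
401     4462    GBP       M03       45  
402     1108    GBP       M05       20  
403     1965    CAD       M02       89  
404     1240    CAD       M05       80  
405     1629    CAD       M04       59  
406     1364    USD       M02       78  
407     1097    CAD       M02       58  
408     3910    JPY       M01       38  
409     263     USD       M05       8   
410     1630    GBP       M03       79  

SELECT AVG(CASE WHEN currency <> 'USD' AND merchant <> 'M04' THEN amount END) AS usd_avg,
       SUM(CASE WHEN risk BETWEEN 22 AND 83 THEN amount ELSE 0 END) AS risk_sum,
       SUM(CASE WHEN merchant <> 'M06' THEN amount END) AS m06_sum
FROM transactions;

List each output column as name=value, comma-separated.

[usd_avg: currency <> 'USD' AND merchant <> 'M04']
txn_id=400: ✗
txn_id=401: ✓ → 4462
txn_id=402: ✓ → 1108
txn_id=403: ✓ → 1965
txn_id=404: ✓ → 1240
txn_id=405: ✗
txn_id=406: ✗
txn_id=407: ✓ → 1097
txn_id=408: ✓ → 3910
txn_id=409: ✗
txn_id=410: ✓ → 1630
usd_avg = (4462 + 1108 + 1965 + 1240 + 1097 + 3910 + 1630) / 7 = 2201.7142857143
—
[risk_sum: risk BETWEEN 22 AND 83]
txn_id=400: ✓ → 2269
txn_id=401: ✓ → 4462
txn_id=402: ✗
txn_id=403: ✗
txn_id=404: ✓ → 1240
txn_id=405: ✓ → 1629
txn_id=406: ✓ → 1364
txn_id=407: ✓ → 1097
txn_id=408: ✓ → 3910
txn_id=409: ✗
txn_id=410: ✓ → 1630
risk_sum = 2269 + 4462 + 1240 + 1629 + 1364 + 1097 + 3910 + 1630 = 17601
—
[m06_sum: merchant <> 'M06']
txn_id=400: ✓ → 2269
txn_id=401: ✓ → 4462
txn_id=402: ✓ → 1108
txn_id=403: ✓ → 1965
txn_id=404: ✓ → 1240
txn_id=405: ✓ → 1629
txn_id=406: ✓ → 1364
txn_id=407: ✓ → 1097
txn_id=408: ✓ → 3910
txn_id=409: ✓ → 263
txn_id=410: ✓ → 1630
m06_sum = 2269 + 4462 + 1108 + 1965 + 1240 + 1629 + 1364 + 1097 + 3910 + 263 + 1630 = 20937

usd_avg=2201.7142857143, risk_sum=17601, m06_sum=20937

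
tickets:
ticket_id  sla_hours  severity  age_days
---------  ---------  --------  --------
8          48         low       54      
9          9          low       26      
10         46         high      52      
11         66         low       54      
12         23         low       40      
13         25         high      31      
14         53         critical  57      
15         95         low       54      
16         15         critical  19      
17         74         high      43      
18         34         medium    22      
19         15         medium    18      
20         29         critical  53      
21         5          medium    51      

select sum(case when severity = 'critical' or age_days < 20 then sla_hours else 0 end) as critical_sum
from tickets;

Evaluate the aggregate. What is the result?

ticket_id=8: ✗
ticket_id=9: ✗
ticket_id=10: ✗
ticket_id=11: ✗
ticket_id=12: ✗
ticket_id=13: ✗
ticket_id=14: ✓ → 53
ticket_id=15: ✗
ticket_id=16: ✓ → 15
ticket_id=17: ✗
ticket_id=18: ✗
ticket_id=19: ✓ → 15
ticket_id=20: ✓ → 29
ticket_id=21: ✗
critical_sum = 53 + 15 + 15 + 29 = 112

112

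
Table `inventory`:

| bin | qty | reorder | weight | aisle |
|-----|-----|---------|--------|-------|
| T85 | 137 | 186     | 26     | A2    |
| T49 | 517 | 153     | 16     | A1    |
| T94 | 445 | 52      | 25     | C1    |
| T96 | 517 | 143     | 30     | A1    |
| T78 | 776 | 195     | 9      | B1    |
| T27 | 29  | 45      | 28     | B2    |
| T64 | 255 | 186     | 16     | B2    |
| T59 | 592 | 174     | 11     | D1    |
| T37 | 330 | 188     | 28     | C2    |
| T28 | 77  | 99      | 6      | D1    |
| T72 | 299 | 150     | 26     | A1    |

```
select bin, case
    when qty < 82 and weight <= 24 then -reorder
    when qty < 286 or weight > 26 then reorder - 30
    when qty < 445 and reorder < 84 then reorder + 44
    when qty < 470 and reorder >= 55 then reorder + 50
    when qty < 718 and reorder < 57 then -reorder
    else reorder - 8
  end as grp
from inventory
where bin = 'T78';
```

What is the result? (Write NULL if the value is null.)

187

bin = T78: qty=776, reorder=195, weight=9, aisle=B1.
qty < 82 and weight <= 24 → false
qty < 286 or weight > 26 → false
qty < 445 and reorder < 84 → false
qty < 470 and reorder >= 55 → false
qty < 718 and reorder < 57 → false
No prior WHEN matched → ELSE → 187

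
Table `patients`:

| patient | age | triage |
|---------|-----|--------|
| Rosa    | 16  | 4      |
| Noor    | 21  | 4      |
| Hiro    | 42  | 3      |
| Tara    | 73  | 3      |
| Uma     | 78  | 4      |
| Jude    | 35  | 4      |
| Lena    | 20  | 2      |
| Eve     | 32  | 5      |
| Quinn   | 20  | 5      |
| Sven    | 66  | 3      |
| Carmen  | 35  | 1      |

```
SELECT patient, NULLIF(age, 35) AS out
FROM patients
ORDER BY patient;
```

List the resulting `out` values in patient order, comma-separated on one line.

patient=Carmen: age=35 vs 35: equal → NULL
patient=Eve: age=32 vs 35: differ → 32
patient=Hiro: age=42 vs 35: differ → 42
patient=Jude: age=35 vs 35: equal → NULL
patient=Lena: age=20 vs 35: differ → 20
patient=Noor: age=21 vs 35: differ → 21
patient=Quinn: age=20 vs 35: differ → 20
patient=Rosa: age=16 vs 35: differ → 16
patient=Sven: age=66 vs 35: differ → 66
patient=Tara: age=73 vs 35: differ → 73
patient=Uma: age=78 vs 35: differ → 78

NULL, 32, 42, NULL, 20, 21, 20, 16, 66, 73, 78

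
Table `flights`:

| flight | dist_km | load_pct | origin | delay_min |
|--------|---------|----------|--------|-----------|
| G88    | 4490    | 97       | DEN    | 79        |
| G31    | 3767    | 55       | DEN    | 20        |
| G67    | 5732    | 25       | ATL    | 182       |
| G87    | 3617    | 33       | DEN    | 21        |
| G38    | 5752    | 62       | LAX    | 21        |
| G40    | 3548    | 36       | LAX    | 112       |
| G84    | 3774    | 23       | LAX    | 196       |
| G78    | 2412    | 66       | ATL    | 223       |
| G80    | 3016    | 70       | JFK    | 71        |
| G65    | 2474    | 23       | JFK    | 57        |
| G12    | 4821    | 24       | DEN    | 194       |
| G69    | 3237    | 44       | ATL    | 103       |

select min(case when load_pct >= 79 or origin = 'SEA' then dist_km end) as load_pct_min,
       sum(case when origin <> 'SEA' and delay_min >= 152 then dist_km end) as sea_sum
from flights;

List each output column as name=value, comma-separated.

load_pct_min=4490, sea_sum=16739

[load_pct_min: load_pct >= 79 or origin = 'SEA']
flight=G88: ✓ → 4490
flight=G31: ✗
flight=G67: ✗
flight=G87: ✗
flight=G38: ✗
flight=G40: ✗
flight=G84: ✗
flight=G78: ✗
flight=G80: ✗
flight=G65: ✗
flight=G12: ✗
flight=G69: ✗
load_pct_min = MIN(4490) = 4490
—
[sea_sum: origin <> 'SEA' and delay_min >= 152]
flight=G88: ✗
flight=G31: ✗
flight=G67: ✓ → 5732
flight=G87: ✗
flight=G38: ✗
flight=G40: ✗
flight=G84: ✓ → 3774
flight=G78: ✓ → 2412
flight=G80: ✗
flight=G65: ✗
flight=G12: ✓ → 4821
flight=G69: ✗
sea_sum = 5732 + 3774 + 2412 + 4821 = 16739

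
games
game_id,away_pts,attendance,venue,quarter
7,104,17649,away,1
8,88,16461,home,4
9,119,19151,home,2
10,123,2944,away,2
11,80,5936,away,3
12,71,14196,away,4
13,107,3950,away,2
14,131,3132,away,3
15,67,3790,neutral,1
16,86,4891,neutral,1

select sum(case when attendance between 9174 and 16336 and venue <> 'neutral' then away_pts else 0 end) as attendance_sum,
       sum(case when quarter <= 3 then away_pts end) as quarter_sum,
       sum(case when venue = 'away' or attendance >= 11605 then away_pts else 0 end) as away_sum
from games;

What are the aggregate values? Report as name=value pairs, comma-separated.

[attendance_sum: attendance between 9174 and 16336 and venue <> 'neutral']
game_id=7: ✗
game_id=8: ✗
game_id=9: ✗
game_id=10: ✗
game_id=11: ✗
game_id=12: ✓ → 71
game_id=13: ✗
game_id=14: ✗
game_id=15: ✗
game_id=16: ✗
attendance_sum = 71
—
[quarter_sum: quarter <= 3]
game_id=7: ✓ → 104
game_id=8: ✗
game_id=9: ✓ → 119
game_id=10: ✓ → 123
game_id=11: ✓ → 80
game_id=12: ✗
game_id=13: ✓ → 107
game_id=14: ✓ → 131
game_id=15: ✓ → 67
game_id=16: ✓ → 86
quarter_sum = 104 + 119 + 123 + 80 + 107 + 131 + 67 + 86 = 817
—
[away_sum: venue = 'away' or attendance >= 11605]
game_id=7: ✓ → 104
game_id=8: ✓ → 88
game_id=9: ✓ → 119
game_id=10: ✓ → 123
game_id=11: ✓ → 80
game_id=12: ✓ → 71
game_id=13: ✓ → 107
game_id=14: ✓ → 131
game_id=15: ✗
game_id=16: ✗
away_sum = 104 + 88 + 119 + 123 + 80 + 71 + 107 + 131 = 823

attendance_sum=71, quarter_sum=817, away_sum=823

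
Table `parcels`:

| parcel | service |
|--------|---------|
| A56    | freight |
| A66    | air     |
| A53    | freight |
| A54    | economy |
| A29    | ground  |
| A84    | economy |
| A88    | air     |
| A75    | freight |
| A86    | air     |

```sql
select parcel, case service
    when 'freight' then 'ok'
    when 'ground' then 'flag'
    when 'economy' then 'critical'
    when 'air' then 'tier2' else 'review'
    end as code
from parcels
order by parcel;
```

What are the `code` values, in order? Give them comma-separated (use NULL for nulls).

flag, ok, critical, ok, tier2, ok, critical, tier2, tier2

parcel=A29: service='ground' → flag
parcel=A53: service='freight' → ok
parcel=A54: service='economy' → critical
parcel=A56: service='freight' → ok
parcel=A66: service='air' → tier2
parcel=A75: service='freight' → ok
parcel=A84: service='economy' → critical
parcel=A86: service='air' → tier2
parcel=A88: service='air' → tier2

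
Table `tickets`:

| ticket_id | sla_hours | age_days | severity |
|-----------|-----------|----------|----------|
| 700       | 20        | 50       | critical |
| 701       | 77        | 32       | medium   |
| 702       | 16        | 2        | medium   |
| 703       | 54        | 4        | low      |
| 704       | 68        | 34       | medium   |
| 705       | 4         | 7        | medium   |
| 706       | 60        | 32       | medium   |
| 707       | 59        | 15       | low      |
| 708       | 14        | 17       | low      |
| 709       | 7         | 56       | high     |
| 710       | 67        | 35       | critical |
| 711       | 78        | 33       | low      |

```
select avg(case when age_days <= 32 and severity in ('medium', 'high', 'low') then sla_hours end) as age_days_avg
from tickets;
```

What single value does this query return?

40.5714285714

ticket_id=700: ✗
ticket_id=701: ✓ → 77
ticket_id=702: ✓ → 16
ticket_id=703: ✓ → 54
ticket_id=704: ✗
ticket_id=705: ✓ → 4
ticket_id=706: ✓ → 60
ticket_id=707: ✓ → 59
ticket_id=708: ✓ → 14
ticket_id=709: ✗
ticket_id=710: ✗
ticket_id=711: ✗
age_days_avg = (77 + 16 + 54 + 4 + 60 + 59 + 14) / 7 = 40.5714285714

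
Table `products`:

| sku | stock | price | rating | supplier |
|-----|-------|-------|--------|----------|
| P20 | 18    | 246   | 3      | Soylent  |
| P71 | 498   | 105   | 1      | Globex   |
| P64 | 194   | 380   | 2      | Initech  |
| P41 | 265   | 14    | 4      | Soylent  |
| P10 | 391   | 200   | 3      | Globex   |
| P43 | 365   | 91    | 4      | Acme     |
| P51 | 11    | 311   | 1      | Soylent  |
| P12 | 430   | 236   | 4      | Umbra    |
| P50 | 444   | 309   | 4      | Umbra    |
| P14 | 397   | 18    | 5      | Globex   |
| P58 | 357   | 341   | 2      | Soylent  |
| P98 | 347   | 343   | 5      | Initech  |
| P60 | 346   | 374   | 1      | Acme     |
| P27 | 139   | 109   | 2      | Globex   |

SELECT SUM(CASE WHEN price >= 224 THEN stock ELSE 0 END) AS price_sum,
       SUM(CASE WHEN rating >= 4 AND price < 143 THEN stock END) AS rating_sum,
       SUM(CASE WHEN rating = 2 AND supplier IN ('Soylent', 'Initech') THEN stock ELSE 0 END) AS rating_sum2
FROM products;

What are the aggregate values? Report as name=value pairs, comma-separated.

price_sum=2147, rating_sum=1027, rating_sum2=551

[price_sum: price >= 224]
sku=P20: ✓ → 18
sku=P71: ✗
sku=P64: ✓ → 194
sku=P41: ✗
sku=P10: ✗
sku=P43: ✗
sku=P51: ✓ → 11
sku=P12: ✓ → 430
sku=P50: ✓ → 444
sku=P14: ✗
sku=P58: ✓ → 357
sku=P98: ✓ → 347
sku=P60: ✓ → 346
sku=P27: ✗
price_sum = 18 + 194 + 11 + 430 + 444 + 357 + 347 + 346 = 2147
—
[rating_sum: rating >= 4 AND price < 143]
sku=P20: ✗
sku=P71: ✗
sku=P64: ✗
sku=P41: ✓ → 265
sku=P10: ✗
sku=P43: ✓ → 365
sku=P51: ✗
sku=P12: ✗
sku=P50: ✗
sku=P14: ✓ → 397
sku=P58: ✗
sku=P98: ✗
sku=P60: ✗
sku=P27: ✗
rating_sum = 265 + 365 + 397 = 1027
—
[rating_sum2: rating = 2 AND supplier IN ('Soylent', 'Initech')]
sku=P20: ✗
sku=P71: ✗
sku=P64: ✓ → 194
sku=P41: ✗
sku=P10: ✗
sku=P43: ✗
sku=P51: ✗
sku=P12: ✗
sku=P50: ✗
sku=P14: ✗
sku=P58: ✓ → 357
sku=P98: ✗
sku=P60: ✗
sku=P27: ✗
rating_sum2 = 194 + 357 = 551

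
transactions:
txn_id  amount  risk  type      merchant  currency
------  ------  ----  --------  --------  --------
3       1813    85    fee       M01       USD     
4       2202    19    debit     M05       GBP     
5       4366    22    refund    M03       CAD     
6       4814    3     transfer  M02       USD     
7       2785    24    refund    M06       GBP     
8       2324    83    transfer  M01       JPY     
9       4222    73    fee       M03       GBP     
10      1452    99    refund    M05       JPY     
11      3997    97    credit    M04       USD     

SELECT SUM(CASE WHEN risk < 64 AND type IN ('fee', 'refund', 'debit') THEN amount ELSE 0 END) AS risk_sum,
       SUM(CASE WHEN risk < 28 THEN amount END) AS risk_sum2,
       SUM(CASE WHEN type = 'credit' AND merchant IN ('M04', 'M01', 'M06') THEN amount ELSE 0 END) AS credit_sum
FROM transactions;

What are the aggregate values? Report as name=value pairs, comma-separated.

risk_sum=9353, risk_sum2=14167, credit_sum=3997

[risk_sum: risk < 64 AND type IN ('fee', 'refund', 'debit')]
txn_id=3: ✗
txn_id=4: ✓ → 2202
txn_id=5: ✓ → 4366
txn_id=6: ✗
txn_id=7: ✓ → 2785
txn_id=8: ✗
txn_id=9: ✗
txn_id=10: ✗
txn_id=11: ✗
risk_sum = 2202 + 4366 + 2785 = 9353
—
[risk_sum2: risk < 28]
txn_id=3: ✗
txn_id=4: ✓ → 2202
txn_id=5: ✓ → 4366
txn_id=6: ✓ → 4814
txn_id=7: ✓ → 2785
txn_id=8: ✗
txn_id=9: ✗
txn_id=10: ✗
txn_id=11: ✗
risk_sum2 = 2202 + 4366 + 4814 + 2785 = 14167
—
[credit_sum: type = 'credit' AND merchant IN ('M04', 'M01', 'M06')]
txn_id=3: ✗
txn_id=4: ✗
txn_id=5: ✗
txn_id=6: ✗
txn_id=7: ✗
txn_id=8: ✗
txn_id=9: ✗
txn_id=10: ✗
txn_id=11: ✓ → 3997
credit_sum = 3997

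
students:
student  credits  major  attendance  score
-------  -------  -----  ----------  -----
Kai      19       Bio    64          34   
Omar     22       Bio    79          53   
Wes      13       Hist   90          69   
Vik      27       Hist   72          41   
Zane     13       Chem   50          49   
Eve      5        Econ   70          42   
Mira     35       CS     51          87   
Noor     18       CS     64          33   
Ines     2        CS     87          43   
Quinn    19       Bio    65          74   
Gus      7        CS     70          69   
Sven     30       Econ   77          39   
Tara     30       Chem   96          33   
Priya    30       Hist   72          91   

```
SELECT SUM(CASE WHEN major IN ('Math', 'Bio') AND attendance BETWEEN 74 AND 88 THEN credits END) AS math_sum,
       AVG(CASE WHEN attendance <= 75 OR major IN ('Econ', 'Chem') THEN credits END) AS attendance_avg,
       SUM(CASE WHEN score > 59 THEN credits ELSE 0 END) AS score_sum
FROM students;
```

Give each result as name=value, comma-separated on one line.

math_sum=22, attendance_avg=21.1818181818, score_sum=104

[math_sum: major IN ('Math', 'Bio') AND attendance BETWEEN 74 AND 88]
student=Kai: ✗
student=Omar: ✓ → 22
student=Wes: ✗
student=Vik: ✗
student=Zane: ✗
student=Eve: ✗
student=Mira: ✗
student=Noor: ✗
student=Ines: ✗
student=Quinn: ✗
student=Gus: ✗
student=Sven: ✗
student=Tara: ✗
student=Priya: ✗
math_sum = 22
—
[attendance_avg: attendance <= 75 OR major IN ('Econ', 'Chem')]
student=Kai: ✓ → 19
student=Omar: ✗
student=Wes: ✗
student=Vik: ✓ → 27
student=Zane: ✓ → 13
student=Eve: ✓ → 5
student=Mira: ✓ → 35
student=Noor: ✓ → 18
student=Ines: ✗
student=Quinn: ✓ → 19
student=Gus: ✓ → 7
student=Sven: ✓ → 30
student=Tara: ✓ → 30
student=Priya: ✓ → 30
attendance_avg = (19 + 27 + 13 + 5 + 35 + 18 + 19 + 7 + 30 + 30 + 30) / 11 = 21.1818181818
—
[score_sum: score > 59]
student=Kai: ✗
student=Omar: ✗
student=Wes: ✓ → 13
student=Vik: ✗
student=Zane: ✗
student=Eve: ✗
student=Mira: ✓ → 35
student=Noor: ✗
student=Ines: ✗
student=Quinn: ✓ → 19
student=Gus: ✓ → 7
student=Sven: ✗
student=Tara: ✗
student=Priya: ✓ → 30
score_sum = 13 + 35 + 19 + 7 + 30 = 104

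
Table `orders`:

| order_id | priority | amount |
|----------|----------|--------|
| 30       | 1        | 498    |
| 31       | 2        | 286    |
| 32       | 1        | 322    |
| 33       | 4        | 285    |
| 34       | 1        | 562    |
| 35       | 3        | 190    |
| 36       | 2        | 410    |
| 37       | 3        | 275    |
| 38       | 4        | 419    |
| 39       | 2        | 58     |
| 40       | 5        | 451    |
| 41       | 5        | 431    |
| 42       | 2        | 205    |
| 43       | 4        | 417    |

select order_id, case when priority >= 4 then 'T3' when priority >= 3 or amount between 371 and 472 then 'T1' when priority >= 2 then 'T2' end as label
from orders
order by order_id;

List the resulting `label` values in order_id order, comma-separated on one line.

order_id=30: (no match → NULL) → NULL
order_id=31: priority >= 2 → T2
order_id=32: (no match → NULL) → NULL
order_id=33: priority >= 4 → T3
order_id=34: (no match → NULL) → NULL
order_id=35: priority >= 3 or amount between 371 and 472 → T1
order_id=36: priority >= 3 or amount between 371 and 472 → T1
order_id=37: priority >= 3 or amount between 371 and 472 → T1
order_id=38: priority >= 4 → T3
order_id=39: priority >= 2 → T2
order_id=40: priority >= 4 → T3
order_id=41: priority >= 4 → T3
order_id=42: priority >= 2 → T2
order_id=43: priority >= 4 → T3

NULL, T2, NULL, T3, NULL, T1, T1, T1, T3, T2, T3, T3, T2, T3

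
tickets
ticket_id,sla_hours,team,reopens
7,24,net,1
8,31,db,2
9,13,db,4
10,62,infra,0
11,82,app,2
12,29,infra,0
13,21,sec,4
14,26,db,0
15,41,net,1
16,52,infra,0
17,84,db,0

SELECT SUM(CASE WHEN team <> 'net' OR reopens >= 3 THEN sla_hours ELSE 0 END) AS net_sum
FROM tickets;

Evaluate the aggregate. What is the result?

ticket_id=7: ✗
ticket_id=8: ✓ → 31
ticket_id=9: ✓ → 13
ticket_id=10: ✓ → 62
ticket_id=11: ✓ → 82
ticket_id=12: ✓ → 29
ticket_id=13: ✓ → 21
ticket_id=14: ✓ → 26
ticket_id=15: ✗
ticket_id=16: ✓ → 52
ticket_id=17: ✓ → 84
net_sum = 31 + 13 + 62 + 82 + 29 + 21 + 26 + 52 + 84 = 400

400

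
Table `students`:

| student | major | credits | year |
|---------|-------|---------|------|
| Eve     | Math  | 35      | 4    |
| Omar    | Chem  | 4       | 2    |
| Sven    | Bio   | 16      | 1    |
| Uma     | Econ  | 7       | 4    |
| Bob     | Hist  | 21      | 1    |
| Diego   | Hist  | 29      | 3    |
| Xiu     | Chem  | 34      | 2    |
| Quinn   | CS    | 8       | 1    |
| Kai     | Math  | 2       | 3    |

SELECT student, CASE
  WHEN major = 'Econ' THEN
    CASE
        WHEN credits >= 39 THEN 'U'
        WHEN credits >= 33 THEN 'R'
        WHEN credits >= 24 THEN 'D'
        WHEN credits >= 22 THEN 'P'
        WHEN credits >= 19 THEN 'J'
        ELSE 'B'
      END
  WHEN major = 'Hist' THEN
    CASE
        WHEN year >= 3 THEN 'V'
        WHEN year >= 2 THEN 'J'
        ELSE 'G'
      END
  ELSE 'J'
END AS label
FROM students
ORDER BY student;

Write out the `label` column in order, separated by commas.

student=Bob: major='Hist' → inner[ELSE] → G
student=Diego: major='Hist' → inner[year >= 3] → V
student=Eve: major='Math' → outer ELSE → J
student=Kai: major='Math' → outer ELSE → J
student=Omar: major='Chem' → outer ELSE → J
student=Quinn: major='CS' → outer ELSE → J
student=Sven: major='Bio' → outer ELSE → J
student=Uma: major='Econ' → inner[ELSE] → B
student=Xiu: major='Chem' → outer ELSE → J

G, V, J, J, J, J, J, B, J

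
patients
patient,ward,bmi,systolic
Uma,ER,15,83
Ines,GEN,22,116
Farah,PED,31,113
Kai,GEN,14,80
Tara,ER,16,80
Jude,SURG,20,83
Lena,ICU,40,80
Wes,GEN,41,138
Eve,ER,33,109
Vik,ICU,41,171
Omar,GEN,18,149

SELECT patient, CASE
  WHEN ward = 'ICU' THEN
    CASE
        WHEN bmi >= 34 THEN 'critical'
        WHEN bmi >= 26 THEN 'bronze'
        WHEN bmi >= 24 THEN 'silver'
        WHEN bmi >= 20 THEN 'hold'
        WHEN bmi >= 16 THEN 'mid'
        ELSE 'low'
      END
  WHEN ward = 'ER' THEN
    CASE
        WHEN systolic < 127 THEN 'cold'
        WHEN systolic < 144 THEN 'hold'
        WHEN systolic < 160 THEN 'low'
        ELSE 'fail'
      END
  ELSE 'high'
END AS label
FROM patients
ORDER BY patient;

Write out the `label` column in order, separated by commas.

cold, high, high, high, high, critical, high, cold, cold, critical, high

patient=Eve: ward='ER' → inner[systolic < 127] → cold
patient=Farah: ward='PED' → outer ELSE → high
patient=Ines: ward='GEN' → outer ELSE → high
patient=Jude: ward='SURG' → outer ELSE → high
patient=Kai: ward='GEN' → outer ELSE → high
patient=Lena: ward='ICU' → inner[bmi >= 34] → critical
patient=Omar: ward='GEN' → outer ELSE → high
patient=Tara: ward='ER' → inner[systolic < 127] → cold
patient=Uma: ward='ER' → inner[systolic < 127] → cold
patient=Vik: ward='ICU' → inner[bmi >= 34] → critical
patient=Wes: ward='GEN' → outer ELSE → high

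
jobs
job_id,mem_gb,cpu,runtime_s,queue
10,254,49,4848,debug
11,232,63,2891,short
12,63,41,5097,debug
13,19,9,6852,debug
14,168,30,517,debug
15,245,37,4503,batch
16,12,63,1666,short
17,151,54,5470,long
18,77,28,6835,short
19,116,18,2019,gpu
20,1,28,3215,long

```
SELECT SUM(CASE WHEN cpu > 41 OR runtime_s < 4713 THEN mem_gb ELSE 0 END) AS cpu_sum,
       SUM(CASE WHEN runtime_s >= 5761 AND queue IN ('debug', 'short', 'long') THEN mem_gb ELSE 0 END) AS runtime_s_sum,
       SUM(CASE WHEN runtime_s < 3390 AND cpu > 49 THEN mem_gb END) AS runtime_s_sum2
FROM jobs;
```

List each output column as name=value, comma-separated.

[cpu_sum: cpu > 41 OR runtime_s < 4713]
job_id=10: ✓ → 254
job_id=11: ✓ → 232
job_id=12: ✗
job_id=13: ✗
job_id=14: ✓ → 168
job_id=15: ✓ → 245
job_id=16: ✓ → 12
job_id=17: ✓ → 151
job_id=18: ✗
job_id=19: ✓ → 116
job_id=20: ✓ → 1
cpu_sum = 254 + 232 + 168 + 245 + 12 + 151 + 116 + 1 = 1179
—
[runtime_s_sum: runtime_s >= 5761 AND queue IN ('debug', 'short', 'long')]
job_id=10: ✗
job_id=11: ✗
job_id=12: ✗
job_id=13: ✓ → 19
job_id=14: ✗
job_id=15: ✗
job_id=16: ✗
job_id=17: ✗
job_id=18: ✓ → 77
job_id=19: ✗
job_id=20: ✗
runtime_s_sum = 19 + 77 = 96
—
[runtime_s_sum2: runtime_s < 3390 AND cpu > 49]
job_id=10: ✗
job_id=11: ✓ → 232
job_id=12: ✗
job_id=13: ✗
job_id=14: ✗
job_id=15: ✗
job_id=16: ✓ → 12
job_id=17: ✗
job_id=18: ✗
job_id=19: ✗
job_id=20: ✗
runtime_s_sum2 = 232 + 12 = 244

cpu_sum=1179, runtime_s_sum=96, runtime_s_sum2=244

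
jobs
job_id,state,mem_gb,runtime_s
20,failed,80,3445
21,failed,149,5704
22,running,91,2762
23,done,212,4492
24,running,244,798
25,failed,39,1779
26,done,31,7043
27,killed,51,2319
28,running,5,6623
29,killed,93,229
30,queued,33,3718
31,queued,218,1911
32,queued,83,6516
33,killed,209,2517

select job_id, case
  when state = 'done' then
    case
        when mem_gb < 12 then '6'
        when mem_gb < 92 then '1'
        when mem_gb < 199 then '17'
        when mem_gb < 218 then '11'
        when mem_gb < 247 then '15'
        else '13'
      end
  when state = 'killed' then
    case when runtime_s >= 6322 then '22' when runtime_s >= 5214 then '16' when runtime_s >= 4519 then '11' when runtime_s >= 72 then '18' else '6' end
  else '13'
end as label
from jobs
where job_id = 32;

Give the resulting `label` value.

13

job_id = 32: state=queued, mem_gb=83, runtime_s=6516.
state='queued' → outer ELSE → 13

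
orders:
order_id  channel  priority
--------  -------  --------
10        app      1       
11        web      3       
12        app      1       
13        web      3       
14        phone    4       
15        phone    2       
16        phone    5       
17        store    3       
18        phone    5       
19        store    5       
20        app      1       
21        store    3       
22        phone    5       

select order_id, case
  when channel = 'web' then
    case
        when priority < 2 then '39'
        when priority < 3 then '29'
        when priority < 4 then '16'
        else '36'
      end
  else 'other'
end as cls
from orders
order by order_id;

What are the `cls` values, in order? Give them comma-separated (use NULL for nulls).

other, 16, other, 16, other, other, other, other, other, other, other, other, other

order_id=10: channel='app' → outer ELSE → other
order_id=11: channel='web' → inner[priority < 4] → 16
order_id=12: channel='app' → outer ELSE → other
order_id=13: channel='web' → inner[priority < 4] → 16
order_id=14: channel='phone' → outer ELSE → other
order_id=15: channel='phone' → outer ELSE → other
order_id=16: channel='phone' → outer ELSE → other
order_id=17: channel='store' → outer ELSE → other
order_id=18: channel='phone' → outer ELSE → other
order_id=19: channel='store' → outer ELSE → other
order_id=20: channel='app' → outer ELSE → other
order_id=21: channel='store' → outer ELSE → other
order_id=22: channel='phone' → outer ELSE → other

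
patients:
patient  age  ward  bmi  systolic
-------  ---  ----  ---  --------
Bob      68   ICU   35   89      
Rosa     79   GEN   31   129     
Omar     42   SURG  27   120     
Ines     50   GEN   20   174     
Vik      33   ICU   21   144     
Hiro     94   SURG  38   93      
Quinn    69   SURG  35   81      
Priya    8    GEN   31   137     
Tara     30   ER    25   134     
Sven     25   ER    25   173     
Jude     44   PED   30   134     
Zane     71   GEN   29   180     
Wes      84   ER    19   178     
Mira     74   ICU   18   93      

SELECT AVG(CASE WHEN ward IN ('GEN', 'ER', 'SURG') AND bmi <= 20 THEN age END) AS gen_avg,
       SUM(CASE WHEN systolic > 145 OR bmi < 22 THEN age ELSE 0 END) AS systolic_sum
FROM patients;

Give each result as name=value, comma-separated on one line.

[gen_avg: ward IN ('GEN', 'ER', 'SURG') AND bmi <= 20]
patient=Bob: ✗
patient=Rosa: ✗
patient=Omar: ✗
patient=Ines: ✓ → 50
patient=Vik: ✗
patient=Hiro: ✗
patient=Quinn: ✗
patient=Priya: ✗
patient=Tara: ✗
patient=Sven: ✗
patient=Jude: ✗
patient=Zane: ✗
patient=Wes: ✓ → 84
patient=Mira: ✗
gen_avg = (50 + 84) / 2 = 67
—
[systolic_sum: systolic > 145 OR bmi < 22]
patient=Bob: ✗
patient=Rosa: ✗
patient=Omar: ✗
patient=Ines: ✓ → 50
patient=Vik: ✓ → 33
patient=Hiro: ✗
patient=Quinn: ✗
patient=Priya: ✗
patient=Tara: ✗
patient=Sven: ✓ → 25
patient=Jude: ✗
patient=Zane: ✓ → 71
patient=Wes: ✓ → 84
patient=Mira: ✓ → 74
systolic_sum = 50 + 33 + 25 + 71 + 84 + 74 = 337

gen_avg=67, systolic_sum=337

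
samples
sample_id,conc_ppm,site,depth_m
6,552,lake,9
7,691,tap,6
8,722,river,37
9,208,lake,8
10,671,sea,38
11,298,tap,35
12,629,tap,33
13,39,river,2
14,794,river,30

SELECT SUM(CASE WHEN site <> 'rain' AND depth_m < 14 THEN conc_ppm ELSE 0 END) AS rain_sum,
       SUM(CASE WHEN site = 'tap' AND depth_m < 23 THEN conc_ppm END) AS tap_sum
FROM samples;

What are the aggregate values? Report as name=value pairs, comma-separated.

rain_sum=1490, tap_sum=691

[rain_sum: site <> 'rain' AND depth_m < 14]
sample_id=6: ✓ → 552
sample_id=7: ✓ → 691
sample_id=8: ✗
sample_id=9: ✓ → 208
sample_id=10: ✗
sample_id=11: ✗
sample_id=12: ✗
sample_id=13: ✓ → 39
sample_id=14: ✗
rain_sum = 552 + 691 + 208 + 39 = 1490
—
[tap_sum: site = 'tap' AND depth_m < 23]
sample_id=6: ✗
sample_id=7: ✓ → 691
sample_id=8: ✗
sample_id=9: ✗
sample_id=10: ✗
sample_id=11: ✗
sample_id=12: ✗
sample_id=13: ✗
sample_id=14: ✗
tap_sum = 691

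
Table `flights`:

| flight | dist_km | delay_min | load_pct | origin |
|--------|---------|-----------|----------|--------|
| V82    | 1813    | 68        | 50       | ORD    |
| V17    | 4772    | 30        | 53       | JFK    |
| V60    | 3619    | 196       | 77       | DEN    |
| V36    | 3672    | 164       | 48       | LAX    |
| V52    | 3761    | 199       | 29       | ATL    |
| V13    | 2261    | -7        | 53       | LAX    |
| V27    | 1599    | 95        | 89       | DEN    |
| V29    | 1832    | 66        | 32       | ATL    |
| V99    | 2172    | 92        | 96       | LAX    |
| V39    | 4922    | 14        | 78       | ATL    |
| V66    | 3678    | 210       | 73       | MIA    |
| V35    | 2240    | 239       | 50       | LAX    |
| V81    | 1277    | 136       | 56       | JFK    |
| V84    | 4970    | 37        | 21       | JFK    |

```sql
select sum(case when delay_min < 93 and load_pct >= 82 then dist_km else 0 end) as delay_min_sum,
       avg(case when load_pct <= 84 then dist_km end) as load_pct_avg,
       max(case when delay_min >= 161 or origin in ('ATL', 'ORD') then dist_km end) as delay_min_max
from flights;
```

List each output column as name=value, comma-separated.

[delay_min_sum: delay_min < 93 and load_pct >= 82]
flight=V82: ✗
flight=V17: ✗
flight=V60: ✗
flight=V36: ✗
flight=V52: ✗
flight=V13: ✗
flight=V27: ✗
flight=V29: ✗
flight=V99: ✓ → 2172
flight=V39: ✗
flight=V66: ✗
flight=V35: ✗
flight=V81: ✗
flight=V84: ✗
delay_min_sum = 2172
—
[load_pct_avg: load_pct <= 84]
flight=V82: ✓ → 1813
flight=V17: ✓ → 4772
flight=V60: ✓ → 3619
flight=V36: ✓ → 3672
flight=V52: ✓ → 3761
flight=V13: ✓ → 2261
flight=V27: ✗
flight=V29: ✓ → 1832
flight=V99: ✗
flight=V39: ✓ → 4922
flight=V66: ✓ → 3678
flight=V35: ✓ → 2240
flight=V81: ✓ → 1277
flight=V84: ✓ → 4970
load_pct_avg = (1813 + 4772 + 3619 + 3672 + 3761 + 2261 + 1832 + 4922 + 3678 + 2240 + 1277 + 4970) / 12 = 3234.75
—
[delay_min_max: delay_min >= 161 or origin in ('ATL', 'ORD')]
flight=V82: ✓ → 1813
flight=V17: ✗
flight=V60: ✓ → 3619
flight=V36: ✓ → 3672
flight=V52: ✓ → 3761
flight=V13: ✗
flight=V27: ✗
flight=V29: ✓ → 1832
flight=V99: ✗
flight=V39: ✓ → 4922
flight=V66: ✓ → 3678
flight=V35: ✓ → 2240
flight=V81: ✗
flight=V84: ✗
delay_min_max = MAX(1813, 3619, 3672, 3761, 1832, 4922, 3678, 2240) = 4922

delay_min_sum=2172, load_pct_avg=3234.75, delay_min_max=4922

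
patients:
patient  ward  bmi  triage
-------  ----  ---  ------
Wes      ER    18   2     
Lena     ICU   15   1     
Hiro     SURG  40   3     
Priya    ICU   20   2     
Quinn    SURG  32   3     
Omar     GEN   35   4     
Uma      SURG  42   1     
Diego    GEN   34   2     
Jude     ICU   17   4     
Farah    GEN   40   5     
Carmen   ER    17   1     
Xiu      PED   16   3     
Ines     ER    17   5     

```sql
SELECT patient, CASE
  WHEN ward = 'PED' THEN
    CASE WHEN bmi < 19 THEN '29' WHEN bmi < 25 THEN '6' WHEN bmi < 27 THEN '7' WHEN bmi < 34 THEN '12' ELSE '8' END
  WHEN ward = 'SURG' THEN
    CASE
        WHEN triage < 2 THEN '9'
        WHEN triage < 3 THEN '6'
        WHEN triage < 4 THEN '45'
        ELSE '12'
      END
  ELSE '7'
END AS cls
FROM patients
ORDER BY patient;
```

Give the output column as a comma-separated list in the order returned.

patient=Carmen: ward='ER' → outer ELSE → 7
patient=Diego: ward='GEN' → outer ELSE → 7
patient=Farah: ward='GEN' → outer ELSE → 7
patient=Hiro: ward='SURG' → inner[triage < 4] → 45
patient=Ines: ward='ER' → outer ELSE → 7
patient=Jude: ward='ICU' → outer ELSE → 7
patient=Lena: ward='ICU' → outer ELSE → 7
patient=Omar: ward='GEN' → outer ELSE → 7
patient=Priya: ward='ICU' → outer ELSE → 7
patient=Quinn: ward='SURG' → inner[triage < 4] → 45
patient=Uma: ward='SURG' → inner[triage < 2] → 9
patient=Wes: ward='ER' → outer ELSE → 7
patient=Xiu: ward='PED' → inner[bmi < 19] → 29

7, 7, 7, 45, 7, 7, 7, 7, 7, 45, 9, 7, 29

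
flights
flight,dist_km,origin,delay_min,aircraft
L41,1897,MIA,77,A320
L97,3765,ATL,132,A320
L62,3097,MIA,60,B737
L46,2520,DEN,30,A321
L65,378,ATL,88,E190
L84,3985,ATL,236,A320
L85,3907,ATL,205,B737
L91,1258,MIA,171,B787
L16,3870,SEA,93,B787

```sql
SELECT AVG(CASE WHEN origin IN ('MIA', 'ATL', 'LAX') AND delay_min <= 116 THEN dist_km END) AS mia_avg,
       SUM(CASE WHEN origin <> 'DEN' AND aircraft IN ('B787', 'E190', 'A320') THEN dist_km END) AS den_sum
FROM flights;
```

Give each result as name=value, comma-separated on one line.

[mia_avg: origin IN ('MIA', 'ATL', 'LAX') AND delay_min <= 116]
flight=L41: ✓ → 1897
flight=L97: ✗
flight=L62: ✓ → 3097
flight=L46: ✗
flight=L65: ✓ → 378
flight=L84: ✗
flight=L85: ✗
flight=L91: ✗
flight=L16: ✗
mia_avg = (1897 + 3097 + 378) / 3 = 1790.6666666667
—
[den_sum: origin <> 'DEN' AND aircraft IN ('B787', 'E190', 'A320')]
flight=L41: ✓ → 1897
flight=L97: ✓ → 3765
flight=L62: ✗
flight=L46: ✗
flight=L65: ✓ → 378
flight=L84: ✓ → 3985
flight=L85: ✗
flight=L91: ✓ → 1258
flight=L16: ✓ → 3870
den_sum = 1897 + 3765 + 378 + 3985 + 1258 + 3870 = 15153

mia_avg=1790.6666666667, den_sum=15153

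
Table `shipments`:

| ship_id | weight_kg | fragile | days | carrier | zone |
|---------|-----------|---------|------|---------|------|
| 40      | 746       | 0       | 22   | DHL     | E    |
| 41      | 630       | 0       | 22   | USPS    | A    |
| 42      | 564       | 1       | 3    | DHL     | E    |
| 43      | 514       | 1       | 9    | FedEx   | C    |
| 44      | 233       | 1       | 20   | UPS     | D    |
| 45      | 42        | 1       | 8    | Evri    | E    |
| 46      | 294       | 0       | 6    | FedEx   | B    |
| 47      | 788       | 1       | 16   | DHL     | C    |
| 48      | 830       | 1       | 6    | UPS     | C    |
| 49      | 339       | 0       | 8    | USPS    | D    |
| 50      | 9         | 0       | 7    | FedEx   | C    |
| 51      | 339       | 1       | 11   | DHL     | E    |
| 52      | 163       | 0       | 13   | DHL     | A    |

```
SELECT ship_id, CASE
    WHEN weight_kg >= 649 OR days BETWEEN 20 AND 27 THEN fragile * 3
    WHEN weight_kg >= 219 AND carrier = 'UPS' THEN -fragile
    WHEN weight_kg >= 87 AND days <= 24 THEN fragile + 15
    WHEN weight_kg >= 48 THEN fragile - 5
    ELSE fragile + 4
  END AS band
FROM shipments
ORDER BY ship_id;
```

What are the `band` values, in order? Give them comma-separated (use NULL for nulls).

ship_id=40: weight_kg >= 649 OR days BETWEEN 20 AND 27 → 0
ship_id=41: weight_kg >= 649 OR days BETWEEN 20 AND 27 → 0
ship_id=42: weight_kg >= 87 AND days <= 24 → 16
ship_id=43: weight_kg >= 87 AND days <= 24 → 16
ship_id=44: weight_kg >= 649 OR days BETWEEN 20 AND 27 → 3
ship_id=45: ELSE → 5
ship_id=46: weight_kg >= 87 AND days <= 24 → 15
ship_id=47: weight_kg >= 649 OR days BETWEEN 20 AND 27 → 3
ship_id=48: weight_kg >= 649 OR days BETWEEN 20 AND 27 → 3
ship_id=49: weight_kg >= 87 AND days <= 24 → 15
ship_id=50: ELSE → 4
ship_id=51: weight_kg >= 87 AND days <= 24 → 16
ship_id=52: weight_kg >= 87 AND days <= 24 → 15

0, 0, 16, 16, 3, 5, 15, 3, 3, 15, 4, 16, 15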